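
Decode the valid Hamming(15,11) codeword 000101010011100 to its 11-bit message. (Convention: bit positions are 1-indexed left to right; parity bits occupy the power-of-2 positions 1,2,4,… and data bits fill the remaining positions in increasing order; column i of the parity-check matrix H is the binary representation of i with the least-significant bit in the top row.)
Parity bits occupy power-of-2 positions; data bits are at positions {3,5,6,7,9,10,11,12,13,14,15} (1-indexed).
Extract: c[3]=0 c[5]=0 c[6]=1 c[7]=0 c[9]=0 c[10]=0 c[11]=1 c[12]=1 c[13]=1 c[14]=0 c[15]=0
Data = 00100011100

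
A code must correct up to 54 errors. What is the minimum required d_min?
Correcting t errors requires d_min ≥ 2t + 1 = 2·54 + 1 = 109.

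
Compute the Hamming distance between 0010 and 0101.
XOR = 0111, count of 1s = 3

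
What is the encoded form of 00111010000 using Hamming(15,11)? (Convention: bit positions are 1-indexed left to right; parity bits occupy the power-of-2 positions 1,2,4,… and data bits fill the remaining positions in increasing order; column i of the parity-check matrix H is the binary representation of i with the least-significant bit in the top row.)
Codeword c = d · G (mod 2), d = 00111010000:
  c[0] = d·G[:,0] = (00111010000)·(11011010101) mod 2 = 0+0+0+1+1+0+1+0+0+0+0 mod 2 = 1
  c[1] = d·G[:,1] = (00111010000)·(10110110011) mod 2 = 0+0+1+1+0+0+1+0+0+0+0 mod 2 = 1
  c[2] = d·G[:,2] = (00111010000)·(10000000000) mod 2 = 0+0+0+0+0+0+0+0+0+0+0 mod 2 = 0
  c[3] = d·G[:,3] = (00111010000)·(01110001111) mod 2 = 0+0+1+1+0+0+0+0+0+0+0 mod 2 = 0
  c[4] = d·G[:,4] = (00111010000)·(01000000000) mod 2 = 0+0+0+0+0+0+0+0+0+0+0 mod 2 = 0
  c[5] = d·G[:,5] = (00111010000)·(00100000000) mod 2 = 0+0+1+0+0+0+0+0+0+0+0 mod 2 = 1
  c[6] = d·G[:,6] = (00111010000)·(00010000000) mod 2 = 0+0+0+1+0+0+0+0+0+0+0 mod 2 = 1
  c[7] = d·G[:,7] = (00111010000)·(00001111111) mod 2 = 0+0+0+0+1+0+1+0+0+0+0 mod 2 = 0
  c[8] = d·G[:,8] = (00111010000)·(00001000000) mod 2 = 0+0+0+0+1+0+0+0+0+0+0 mod 2 = 1
  c[9] = d·G[:,9] = (00111010000)·(00000100000) mod 2 = 0+0+0+0+0+0+0+0+0+0+0 mod 2 = 0
  c[10] = d·G[:,10] = (00111010000)·(00000010000) mod 2 = 0+0+0+0+0+0+1+0+0+0+0 mod 2 = 1
  c[11] = d·G[:,11] = (00111010000)·(00000001000) mod 2 = 0+0+0+0+0+0+0+0+0+0+0 mod 2 = 0
  c[12] = d·G[:,12] = (00111010000)·(00000000100) mod 2 = 0+0+0+0+0+0+0+0+0+0+0 mod 2 = 0
  c[13] = d·G[:,13] = (00111010000)·(00000000010) mod 2 = 0+0+0+0+0+0+0+0+0+0+0 mod 2 = 0
  c[14] = d·G[:,14] = (00111010000)·(00000000001) mod 2 = 0+0+0+0+0+0+0+0+0+0+0 mod 2 = 0
Codeword = 110001101010000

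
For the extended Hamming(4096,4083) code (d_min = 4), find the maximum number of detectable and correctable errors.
Detection only: up to d_min − 1 = 3 errors.
Correction: up to ⌊(d_min − 1)/2⌋ = ⌊3/2⌋ = 1 errors.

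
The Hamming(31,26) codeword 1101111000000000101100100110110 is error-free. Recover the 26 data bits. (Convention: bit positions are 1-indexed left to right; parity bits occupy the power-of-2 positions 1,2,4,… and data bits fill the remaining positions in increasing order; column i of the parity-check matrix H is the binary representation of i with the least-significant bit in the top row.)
Parity bits occupy power-of-2 positions; data bits are at positions {3,5,6,7,9,10,11,12,13,14,15,17,18,19,20,21,22,23,24,25,26,27,28,29,30,31} (1-indexed).
Extract: c[3]=0 c[5]=1 c[6]=1 c[7]=1 c[9]=0 c[10]=0 c[11]=0 c[12]=0 c[13]=0 c[14]=0 c[15]=0 c[17]=1 c[18]=0 c[19]=1 c[20]=1 c[21]=0 c[22]=0 c[23]=1 c[24]=0 c[25]=0 c[26]=1 c[27]=1 c[28]=0 c[29]=1 c[30]=1 c[31]=0
Data = 01110000000101100100110110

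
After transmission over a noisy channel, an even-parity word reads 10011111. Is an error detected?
Sum of received bits: 1+0+0+1+1+1+1+1 = 6; 6 mod 2 = 0. Result is 0 → no error detected.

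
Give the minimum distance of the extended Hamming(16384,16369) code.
d_min = 4 (adding an overall parity bit to Hamming(16383,16369) raises d_min from 3 to 4).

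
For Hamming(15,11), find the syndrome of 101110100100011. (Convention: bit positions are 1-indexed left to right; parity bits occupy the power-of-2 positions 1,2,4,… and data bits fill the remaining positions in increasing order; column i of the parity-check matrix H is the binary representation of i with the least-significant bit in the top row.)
Syndrome s = H · r^T (mod 2), r = 101110100100011:
  s[0] = (101010101010101)·(101110100100011) mod 2 = 1+0+1+0+1+0+1+0+0+0+0+0+0+0+1 mod 2 = 1
  s[1] = (011001100110011)·(101110100100011) mod 2 = 0+0+1+0+0+0+1+0+0+1+0+0+0+1+1 mod 2 = 1
  s[2] = (000111100001111)·(101110100100011) mod 2 = 0+0+0+1+1+0+1+0+0+0+0+0+0+1+1 mod 2 = 1
  s[3] = (000000011111111)·(101110100100011) mod 2 = 0+0+0+0+0+0+0+0+0+1+0+0+0+1+1 mod 2 = 1
Syndrome = 1111
Non-zero syndrome: error at position 15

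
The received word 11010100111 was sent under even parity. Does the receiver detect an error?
Sum of received bits: 1+1+0+1+0+1+0+0+1+1+1 = 7; 7 mod 2 = 1. Result is 1 ≠ 0 → error detected.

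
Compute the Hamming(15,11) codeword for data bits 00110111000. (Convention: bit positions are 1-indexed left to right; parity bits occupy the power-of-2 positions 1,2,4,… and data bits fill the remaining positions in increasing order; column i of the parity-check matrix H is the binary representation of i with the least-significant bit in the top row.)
Codeword c = d · G (mod 2), d = 00110111000:
  c[0] = d·G[:,0] = (00110111000)·(11011010101) mod 2 = 0+0+0+1+0+0+1+0+0+0+0 mod 2 = 0
  c[1] = d·G[:,1] = (00110111000)·(10110110011) mod 2 = 0+0+1+1+0+1+1+0+0+0+0 mod 2 = 0
  c[2] = d·G[:,2] = (00110111000)·(10000000000) mod 2 = 0+0+0+0+0+0+0+0+0+0+0 mod 2 = 0
  c[3] = d·G[:,3] = (00110111000)·(01110001111) mod 2 = 0+0+1+1+0+0+0+1+0+0+0 mod 2 = 1
  c[4] = d·G[:,4] = (00110111000)·(01000000000) mod 2 = 0+0+0+0+0+0+0+0+0+0+0 mod 2 = 0
  c[5] = d·G[:,5] = (00110111000)·(00100000000) mod 2 = 0+0+1+0+0+0+0+0+0+0+0 mod 2 = 1
  c[6] = d·G[:,6] = (00110111000)·(00010000000) mod 2 = 0+0+0+1+0+0+0+0+0+0+0 mod 2 = 1
  c[7] = d·G[:,7] = (00110111000)·(00001111111) mod 2 = 0+0+0+0+0+1+1+1+0+0+0 mod 2 = 1
  c[8] = d·G[:,8] = (00110111000)·(00001000000) mod 2 = 0+0+0+0+0+0+0+0+0+0+0 mod 2 = 0
  c[9] = d·G[:,9] = (00110111000)·(00000100000) mod 2 = 0+0+0+0+0+1+0+0+0+0+0 mod 2 = 1
  c[10] = d·G[:,10] = (00110111000)·(00000010000) mod 2 = 0+0+0+0+0+0+1+0+0+0+0 mod 2 = 1
  c[11] = d·G[:,11] = (00110111000)·(00000001000) mod 2 = 0+0+0+0+0+0+0+1+0+0+0 mod 2 = 1
  c[12] = d·G[:,12] = (00110111000)·(00000000100) mod 2 = 0+0+0+0+0+0+0+0+0+0+0 mod 2 = 0
  c[13] = d·G[:,13] = (00110111000)·(00000000010) mod 2 = 0+0+0+0+0+0+0+0+0+0+0 mod 2 = 0
  c[14] = d·G[:,14] = (00110111000)·(00000000001) mod 2 = 0+0+0+0+0+0+0+0+0+0+0 mod 2 = 0
Codeword = 000101110111000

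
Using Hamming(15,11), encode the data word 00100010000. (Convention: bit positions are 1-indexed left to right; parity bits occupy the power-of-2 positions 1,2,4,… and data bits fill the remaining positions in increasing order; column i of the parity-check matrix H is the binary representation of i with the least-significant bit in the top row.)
Codeword c = d · G (mod 2), d = 00100010000:
  c[0] = d·G[:,0] = (00100010000)·(11011010101) mod 2 = 0+0+0+0+0+0+1+0+0+0+0 mod 2 = 1
  c[1] = d·G[:,1] = (00100010000)·(10110110011) mod 2 = 0+0+1+0+0+0+1+0+0+0+0 mod 2 = 0
  c[2] = d·G[:,2] = (00100010000)·(10000000000) mod 2 = 0+0+0+0+0+0+0+0+0+0+0 mod 2 = 0
  c[3] = d·G[:,3] = (00100010000)·(01110001111) mod 2 = 0+0+1+0+0+0+0+0+0+0+0 mod 2 = 1
  c[4] = d·G[:,4] = (00100010000)·(01000000000) mod 2 = 0+0+0+0+0+0+0+0+0+0+0 mod 2 = 0
  c[5] = d·G[:,5] = (00100010000)·(00100000000) mod 2 = 0+0+1+0+0+0+0+0+0+0+0 mod 2 = 1
  c[6] = d·G[:,6] = (00100010000)·(00010000000) mod 2 = 0+0+0+0+0+0+0+0+0+0+0 mod 2 = 0
  c[7] = d·G[:,7] = (00100010000)·(00001111111) mod 2 = 0+0+0+0+0+0+1+0+0+0+0 mod 2 = 1
  c[8] = d·G[:,8] = (00100010000)·(00001000000) mod 2 = 0+0+0+0+0+0+0+0+0+0+0 mod 2 = 0
  c[9] = d·G[:,9] = (00100010000)·(00000100000) mod 2 = 0+0+0+0+0+0+0+0+0+0+0 mod 2 = 0
  c[10] = d·G[:,10] = (00100010000)·(00000010000) mod 2 = 0+0+0+0+0+0+1+0+0+0+0 mod 2 = 1
  c[11] = d·G[:,11] = (00100010000)·(00000001000) mod 2 = 0+0+0+0+0+0+0+0+0+0+0 mod 2 = 0
  c[12] = d·G[:,12] = (00100010000)·(00000000100) mod 2 = 0+0+0+0+0+0+0+0+0+0+0 mod 2 = 0
  c[13] = d·G[:,13] = (00100010000)·(00000000010) mod 2 = 0+0+0+0+0+0+0+0+0+0+0 mod 2 = 0
  c[14] = d·G[:,14] = (00100010000)·(00000000001) mod 2 = 0+0+0+0+0+0+0+0+0+0+0 mod 2 = 0
Codeword = 100101010010000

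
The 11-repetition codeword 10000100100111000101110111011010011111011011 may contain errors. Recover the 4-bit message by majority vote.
Split into 11-bit blocks and majority-vote each:
  block 1 = 10000100100: 3 ones, 8 zeros → 0
  block 2 = 11100010111: 7 ones, 4 zeros → 1
  block 3 = 01110110100: 6 ones, 5 zeros → 1
  block 4 = 11111011011: 9 ones, 2 zeros → 1
Decoded = 0111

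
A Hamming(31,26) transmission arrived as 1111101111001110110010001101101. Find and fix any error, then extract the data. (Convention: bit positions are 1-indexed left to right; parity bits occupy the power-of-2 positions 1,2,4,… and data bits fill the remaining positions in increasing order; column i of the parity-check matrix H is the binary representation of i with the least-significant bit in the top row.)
Syndrome s = H · r^T (mod 2), r = 1111101111001110110010001101101:
  s[0] = (1010101010101010101010101010101)·(1111101111001110110010001101101) mod 2 = 1+0+1+0+1+0+1+0+1+0+0+0+1+0+1+0+1+0+0+0+1+0+0+0+1+0+0+0+1+0+1 mod 2 = 0
  s[1] = (0110011001100110011001100110011)·(1111101111001110110010001101101) mod 2 = 0+1+1+0+0+0+1+0+0+1+0+0+0+1+1+0+0+1+0+0+0+0+0+0+0+1+0+0+0+0+1 mod 2 = 1
  s[2] = (0001111000011110000111100001111)·(1111101111001110110010001101101) mod 2 = 0+0+0+1+1+0+1+0+0+0+0+0+1+1+1+0+0+0+0+0+1+0+0+0+0+0+0+1+1+0+1 mod 2 = 0
  s[3] = (0000000111111110000000011111111)·(1111101111001110110010001101101) mod 2 = 0+0+0+0+0+0+0+1+1+1+0+0+1+1+1+0+0+0+0+0+0+0+0+0+1+1+0+1+1+0+1 mod 2 = 1
  s[4] = (0000000000000001111111111111111)·(1111101111001110110010001101101) mod 2 = 0+0+0+0+0+0+0+0+0+0+0+0+0+0+0+0+1+1+0+0+1+0+0+0+1+1+0+1+1+0+1 mod 2 = 0
Syndrome = 01010
Column 10 of H equals this syndrome → error at bit 10 (1-indexed).
Flip bit 10: 1111101111001110110010001101101 → 1111101110001110110010001101101
Extract data bits at positions {3,5,6,7,9,10,11,12,13,14,15,17,18,19,20,21,22,23,24,25,26,27,28,29,30,31}: 11011000111110010001101101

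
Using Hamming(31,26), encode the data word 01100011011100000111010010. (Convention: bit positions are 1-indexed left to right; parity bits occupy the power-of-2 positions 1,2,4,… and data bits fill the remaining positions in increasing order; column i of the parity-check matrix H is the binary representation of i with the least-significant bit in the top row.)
Codeword c = d · G (mod 2), d = 01100011011100000111010010:
  c[0] = d·G[:,0] = (01100011011100000111010010)·(11011010101101010101010101) mod 2 = 0+1+0+0+0+0+1+0+0+0+1+1+0+0+0+0+0+1+0+1+0+1+0+0+0+0 mod 2 = 1
  c[1] = d·G[:,1] = (01100011011100000111010010)·(10110110011011001100110011) mod 2 = 0+0+1+0+0+0+1+0+0+1+1+0+0+0+0+0+0+1+0+0+0+1+0+0+1+0 mod 2 = 1
  c[2] = d·G[:,2] = (01100011011100000111010010)·(10000000000000000000000000) mod 2 = 0+0+0+0+0+0+0+0+0+0+0+0+0+0+0+0+0+0+0+0+0+0+0+0+0+0 mod 2 = 0
  c[3] = d·G[:,3] = (01100011011100000111010010)·(01110001111000111100001111) mod 2 = 0+1+1+0+0+0+0+1+0+1+1+0+0+0+0+0+0+1+0+0+0+0+0+0+1+0 mod 2 = 1
  c[4] = d·G[:,4] = (01100011011100000111010010)·(01000000000000000000000000) mod 2 = 0+1+0+0+0+0+0+0+0+0+0+0+0+0+0+0+0+0+0+0+0+0+0+0+0+0 mod 2 = 1
  c[5] = d·G[:,5] = (01100011011100000111010010)·(00100000000000000000000000) mod 2 = 0+0+1+0+0+0+0+0+0+0+0+0+0+0+0+0+0+0+0+0+0+0+0+0+0+0 mod 2 = 1
  c[6] = d·G[:,6] = (01100011011100000111010010)·(00010000000000000000000000) mod 2 = 0+0+0+0+0+0+0+0+0+0+0+0+0+0+0+0+0+0+0+0+0+0+0+0+0+0 mod 2 = 0
  c[7] = d·G[:,7] = (01100011011100000111010010)·(00001111111000000011111111) mod 2 = 0+0+0+0+0+0+1+1+0+1+1+0+0+0+0+0+0+0+1+1+0+1+0+0+1+0 mod 2 = 0
  c[8] = d·G[:,8] = (01100011011100000111010010)·(00001000000000000000000000) mod 2 = 0+0+0+0+0+0+0+0+0+0+0+0+0+0+0+0+0+0+0+0+0+0+0+0+0+0 mod 2 = 0
  c[9] = d·G[:,9] = (01100011011100000111010010)·(00000100000000000000000000) mod 2 = 0+0+0+0+0+0+0+0+0+0+0+0+0+0+0+0+0+0+0+0+0+0+0+0+0+0 mod 2 = 0
  c[10] = d·G[:,10] = (01100011011100000111010010)·(00000010000000000000000000) mod 2 = 0+0+0+0+0+0+1+0+0+0+0+0+0+0+0+0+0+0+0+0+0+0+0+0+0+0 mod 2 = 1
  c[11] = d·G[:,11] = (01100011011100000111010010)·(00000001000000000000000000) mod 2 = 0+0+0+0+0+0+0+1+0+0+0+0+0+0+0+0+0+0+0+0+0+0+0+0+0+0 mod 2 = 1
  c[12] = d·G[:,12] = (01100011011100000111010010)·(00000000100000000000000000) mod 2 = 0+0+0+0+0+0+0+0+0+0+0+0+0+0+0+0+0+0+0+0+0+0+0+0+0+0 mod 2 = 0
  c[13] = d·G[:,13] = (01100011011100000111010010)·(00000000010000000000000000) mod 2 = 0+0+0+0+0+0+0+0+0+1+0+0+0+0+0+0+0+0+0+0+0+0+0+0+0+0 mod 2 = 1
  c[14] = d·G[:,14] = (01100011011100000111010010)·(00000000001000000000000000) mod 2 = 0+0+0+0+0+0+0+0+0+0+1+0+0+0+0+0+0+0+0+0+0+0+0+0+0+0 mod 2 = 1
  c[15] = d·G[:,15] = (01100011011100000111010010)·(00000000000111111111111111) mod 2 = 0+0+0+0+0+0+0+0+0+0+0+1+0+0+0+0+0+1+1+1+0+1+0+0+1+0 mod 2 = 0
  c[16] = d·G[:,16] = (01100011011100000111010010)·(00000000000100000000000000) mod 2 = 0+0+0+0+0+0+0+0+0+0+0+1+0+0+0+0+0+0+0+0+0+0+0+0+0+0 mod 2 = 1
  c[17] = d·G[:,17] = (01100011011100000111010010)·(00000000000010000000000000) mod 2 = 0+0+0+0+0+0+0+0+0+0+0+0+0+0+0+0+0+0+0+0+0+0+0+0+0+0 mod 2 = 0
  c[18] = d·G[:,18] = (01100011011100000111010010)·(00000000000001000000000000) mod 2 = 0+0+0+0+0+0+0+0+0+0+0+0+0+0+0+0+0+0+0+0+0+0+0+0+0+0 mod 2 = 0
  c[19] = d·G[:,19] = (01100011011100000111010010)·(00000000000000100000000000) mod 2 = 0+0+0+0+0+0+0+0+0+0+0+0+0+0+0+0+0+0+0+0+0+0+0+0+0+0 mod 2 = 0
  c[20] = d·G[:,20] = (01100011011100000111010010)·(00000000000000010000000000) mod 2 = 0+0+0+0+0+0+0+0+0+0+0+0+0+0+0+0+0+0+0+0+0+0+0+0+0+0 mod 2 = 0
  c[21] = d·G[:,21] = (01100011011100000111010010)·(00000000000000001000000000) mod 2 = 0+0+0+0+0+0+0+0+0+0+0+0+0+0+0+0+0+0+0+0+0+0+0+0+0+0 mod 2 = 0
  c[22] = d·G[:,22] = (01100011011100000111010010)·(00000000000000000100000000) mod 2 = 0+0+0+0+0+0+0+0+0+0+0+0+0+0+0+0+0+1+0+0+0+0+0+0+0+0 mod 2 = 1
  c[23] = d·G[:,23] = (01100011011100000111010010)·(00000000000000000010000000) mod 2 = 0+0+0+0+0+0+0+0+0+0+0+0+0+0+0+0+0+0+1+0+0+0+0+0+0+0 mod 2 = 1
  c[24] = d·G[:,24] = (01100011011100000111010010)·(00000000000000000001000000) mod 2 = 0+0+0+0+0+0+0+0+0+0+0+0+0+0+0+0+0+0+0+1+0+0+0+0+0+0 mod 2 = 1
  c[25] = d·G[:,25] = (01100011011100000111010010)·(00000000000000000000100000) mod 2 = 0+0+0+0+0+0+0+0+0+0+0+0+0+0+0+0+0+0+0+0+0+0+0+0+0+0 mod 2 = 0
  c[26] = d·G[:,26] = (01100011011100000111010010)·(00000000000000000000010000) mod 2 = 0+0+0+0+0+0+0+0+0+0+0+0+0+0+0+0+0+0+0+0+0+1+0+0+0+0 mod 2 = 1
  c[27] = d·G[:,27] = (01100011011100000111010010)·(00000000000000000000001000) mod 2 = 0+0+0+0+0+0+0+0+0+0+0+0+0+0+0+0+0+0+0+0+0+0+0+0+0+0 mod 2 = 0
  c[28] = d·G[:,28] = (01100011011100000111010010)·(00000000000000000000000100) mod 2 = 0+0+0+0+0+0+0+0+0+0+0+0+0+0+0+0+0+0+0+0+0+0+0+0+0+0 mod 2 = 0
  c[29] = d·G[:,29] = (01100011011100000111010010)·(00000000000000000000000010) mod 2 = 0+0+0+0+0+0+0+0+0+0+0+0+0+0+0+0+0+0+0+0+0+0+0+0+1+0 mod 2 = 1
  c[30] = d·G[:,30] = (01100011011100000111010010)·(00000000000000000000000001) mod 2 = 0+0+0+0+0+0+0+0+0+0+0+0+0+0+0+0+0+0+0+0+0+0+0+0+0+0 mod 2 = 0
Codeword = 1101110000110110100000111010010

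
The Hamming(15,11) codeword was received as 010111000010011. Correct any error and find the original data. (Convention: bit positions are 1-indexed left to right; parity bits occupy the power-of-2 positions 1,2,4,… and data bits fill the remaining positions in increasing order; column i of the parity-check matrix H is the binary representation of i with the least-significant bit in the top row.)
Syndrome s = H · r^T (mod 2), r = 010111000010011:
  s[0] = (101010101010101)·(010111000010011) mod 2 = 0+0+0+0+1+0+0+0+0+0+1+0+0+0+1 mod 2 = 1
  s[1] = (011001100110011)·(010111000010011) mod 2 = 0+1+0+0+0+1+0+0+0+0+1+0+0+1+1 mod 2 = 1
  s[2] = (000111100001111)·(010111000010011) mod 2 = 0+0+0+1+1+1+0+0+0+0+0+0+0+1+1 mod 2 = 1
  s[3] = (000000011111111)·(010111000010011) mod 2 = 0+0+0+0+0+0+0+0+0+0+1+0+0+1+1 mod 2 = 1
Syndrome = 1111
Column 15 of H equals this syndrome → error at bit 15 (1-indexed).
Flip bit 15: 010111000010011 → 010111000010010
Extract data bits at positions {3,5,6,7,9,10,11,12,13,14,15}: 01100010010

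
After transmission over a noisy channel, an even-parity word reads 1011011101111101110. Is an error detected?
Sum of received bits: 1+0+1+1+0+1+1+1+0+1+1+1+1+1+0+1+1+1+0 = 14; 14 mod 2 = 0. Result is 0 → no error detected.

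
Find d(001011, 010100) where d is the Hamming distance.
XOR = 011111, count of 1s = 5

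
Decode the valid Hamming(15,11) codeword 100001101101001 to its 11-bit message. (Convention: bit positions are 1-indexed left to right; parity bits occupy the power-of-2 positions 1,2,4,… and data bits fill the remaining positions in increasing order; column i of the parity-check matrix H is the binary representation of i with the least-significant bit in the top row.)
Parity bits occupy power-of-2 positions; data bits are at positions {3,5,6,7,9,10,11,12,13,14,15} (1-indexed).
Extract: c[3]=0 c[5]=0 c[6]=1 c[7]=1 c[9]=1 c[10]=1 c[11]=0 c[12]=1 c[13]=0 c[14]=0 c[15]=1
Data = 00111101001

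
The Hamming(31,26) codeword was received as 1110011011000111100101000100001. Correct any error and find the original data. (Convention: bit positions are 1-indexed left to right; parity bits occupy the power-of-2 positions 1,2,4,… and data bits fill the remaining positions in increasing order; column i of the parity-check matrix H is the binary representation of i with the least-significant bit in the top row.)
Syndrome s = H · r^T (mod 2), r = 1110011011000111100101000100001:
  s[0] = (1010101010101010101010101010101)·(1110011011000111100101000100001) mod 2 = 1+0+1+0+0+0+1+0+1+0+0+0+0+0+1+0+1+0+0+0+0+0+0+0+0+0+0+0+0+0+1 mod 2 = 1
  s[1] = (0110011001100110011001100110011)·(1110011011000111100101000100001) mod 2 = 0+1+1+0+0+1+1+0+0+1+0+0+0+1+1+0+0+0+0+0+0+1+0+0+0+1+0+0+0+0+1 mod 2 = 0
  s[2] = (0001111000011110000111100001111)·(1110011011000111100101000100001) mod 2 = 0+0+0+0+0+1+1+0+0+0+0+0+0+1+1+0+0+0+0+1+0+1+0+0+0+0+0+0+0+0+1 mod 2 = 1
  s[3] = (0000000111111110000000011111111)·(1110011011000111100101000100001) mod 2 = 0+0+0+0+0+0+0+0+1+1+0+0+0+1+1+0+0+0+0+0+0+0+0+0+0+1+0+0+0+0+1 mod 2 = 0
  s[4] = (0000000000000001111111111111111)·(1110011011000111100101000100001) mod 2 = 0+0+0+0+0+0+0+0+0+0+0+0+0+0+0+1+1+0+0+1+0+1+0+0+0+1+0+0+0+0+1 mod 2 = 0
Syndrome = 10100
Column 5 of H equals this syndrome → error at bit 5 (1-indexed).
Flip bit 5: 1110011011000111100101000100001 → 1110111011000111100101000100001
Extract data bits at positions {3,5,6,7,9,10,11,12,13,14,15,17,18,19,20,21,22,23,24,25,26,27,28,29,30,31}: 11111100011100101000100001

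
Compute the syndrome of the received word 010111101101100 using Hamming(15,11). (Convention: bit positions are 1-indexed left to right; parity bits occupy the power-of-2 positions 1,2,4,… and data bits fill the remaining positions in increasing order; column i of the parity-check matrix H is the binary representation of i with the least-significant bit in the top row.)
Syndrome s = H · r^T (mod 2), r = 010111101101100:
  s[0] = (101010101010101)·(010111101101100) mod 2 = 0+0+0+0+1+0+1+0+1+0+0+0+1+0+0 mod 2 = 0
  s[1] = (011001100110011)·(010111101101100) mod 2 = 0+1+0+0+0+1+1+0+0+1+0+0+0+0+0 mod 2 = 0
  s[2] = (000111100001111)·(010111101101100) mod 2 = 0+0+0+1+1+1+1+0+0+0+0+1+1+0+0 mod 2 = 0
  s[3] = (000000011111111)·(010111101101100) mod 2 = 0+0+0+0+0+0+0+0+1+1+0+1+1+0+0 mod 2 = 0
Syndrome = 0000
s = 0: no error detected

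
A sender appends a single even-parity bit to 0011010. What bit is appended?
Sum of data bits: 0+0+1+1+0+1+0 = 3.
3 mod 2 = 1, so parity bit = 1.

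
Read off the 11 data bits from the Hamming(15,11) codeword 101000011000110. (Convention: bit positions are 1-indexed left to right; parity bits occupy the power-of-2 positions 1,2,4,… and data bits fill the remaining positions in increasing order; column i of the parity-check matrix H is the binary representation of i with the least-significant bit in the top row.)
Parity bits occupy power-of-2 positions; data bits are at positions {3,5,6,7,9,10,11,12,13,14,15} (1-indexed).
Extract: c[3]=1 c[5]=0 c[6]=0 c[7]=0 c[9]=1 c[10]=0 c[11]=0 c[12]=0 c[13]=1 c[14]=1 c[15]=0
Data = 10001000110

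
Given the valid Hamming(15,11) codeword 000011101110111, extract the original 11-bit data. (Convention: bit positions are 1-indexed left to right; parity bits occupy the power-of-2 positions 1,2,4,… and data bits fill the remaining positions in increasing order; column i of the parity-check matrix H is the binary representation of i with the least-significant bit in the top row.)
Parity bits occupy power-of-2 positions; data bits are at positions {3,5,6,7,9,10,11,12,13,14,15} (1-indexed).
Extract: c[3]=0 c[5]=1 c[6]=1 c[7]=1 c[9]=1 c[10]=1 c[11]=1 c[12]=0 c[13]=1 c[14]=1 c[15]=1
Data = 01111110111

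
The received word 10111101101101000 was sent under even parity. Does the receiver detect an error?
Sum of received bits: 1+0+1+1+1+1+0+1+1+0+1+1+0+1+0+0+0 = 10; 10 mod 2 = 0. Result is 0 → no error detected.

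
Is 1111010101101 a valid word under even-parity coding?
Sum of all bits: 1+1+1+1+0+1+0+1+0+1+1+0+1 = 9; 9 mod 2 = 1. Result is 1 → parity error detected.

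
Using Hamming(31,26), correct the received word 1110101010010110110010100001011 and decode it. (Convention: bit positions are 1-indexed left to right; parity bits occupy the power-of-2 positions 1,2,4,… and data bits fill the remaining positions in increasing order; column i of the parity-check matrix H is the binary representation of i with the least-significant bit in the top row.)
Syndrome s = H · r^T (mod 2), r = 1110101010010110110010100001011:
  s[0] = (1010101010101010101010101010101)·(1110101010010110110010100001011) mod 2 = 1+0+1+0+1+0+1+0+1+0+0+0+0+0+1+0+1+0+0+0+1+0+1+0+0+0+0+0+0+0+1 mod 2 = 0
  s[1] = (0110011001100110011001100110011)·(1110101010010110110010100001011) mod 2 = 0+1+1+0+0+0+1+0+0+0+0+0+0+1+1+0+0+1+0+0+0+0+1+0+0+0+0+0+0+1+1 mod 2 = 1
  s[2] = (0001111000011110000111100001111)·(1110101010010110110010100001011) mod 2 = 0+0+0+0+1+0+1+0+0+0+0+1+0+1+1+0+0+0+0+0+1+0+1+0+0+0+0+1+0+1+1 mod 2 = 0
  s[3] = (0000000111111110000000011111111)·(1110101010010110110010100001011) mod 2 = 0+0+0+0+0+0+0+0+1+0+0+1+0+1+1+0+0+0+0+0+0+0+0+0+0+0+0+1+0+1+1 mod 2 = 1
  s[4] = (0000000000000001111111111111111)·(1110101010010110110010100001011) mod 2 = 0+0+0+0+0+0+0+0+0+0+0+0+0+0+0+0+1+1+0+0+1+0+1+0+0+0+0+1+0+1+1 mod 2 = 1
Syndrome = 01011
Column 26 of H equals this syndrome → error at bit 26 (1-indexed).
Flip bit 26: 1110101010010110110010100001011 → 1110101010010110110010100101011
Extract data bits at positions {3,5,6,7,9,10,11,12,13,14,15,17,18,19,20,21,22,23,24,25,26,27,28,29,30,31}: 11011001011110010100101011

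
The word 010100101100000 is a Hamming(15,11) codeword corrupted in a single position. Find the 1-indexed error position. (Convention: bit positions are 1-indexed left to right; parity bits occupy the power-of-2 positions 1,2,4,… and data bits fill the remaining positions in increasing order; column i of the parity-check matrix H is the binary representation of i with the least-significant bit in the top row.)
Syndrome s = H · r^T (mod 2), r = 010100101100000:
  s[0] = (101010101010101)·(010100101100000) mod 2 = 0+0+0+0+0+0+1+0+1+0+0+0+0+0+0 mod 2 = 0
  s[1] = (011001100110011)·(010100101100000) mod 2 = 0+1+0+0+0+0+1+0+0+1+0+0+0+0+0 mod 2 = 1
  s[2] = (000111100001111)·(010100101100000) mod 2 = 0+0+0+1+0+0+1+0+0+0+0+0+0+0+0 mod 2 = 0
  s[3] = (000000011111111)·(010100101100000) mod 2 = 0+0+0+0+0+0+0+0+1+1+0+0+0+0+0 mod 2 = 0
Syndrome = 0100
Column i of H is the binary representation of i, so the syndrome is the binary index of the flipped bit.
Read s = 0100 with s[0] as LSB: 0·2^0 + 1·2^1 + 0·2^2 + 0·2^3 = 2.
Error is at bit position 2.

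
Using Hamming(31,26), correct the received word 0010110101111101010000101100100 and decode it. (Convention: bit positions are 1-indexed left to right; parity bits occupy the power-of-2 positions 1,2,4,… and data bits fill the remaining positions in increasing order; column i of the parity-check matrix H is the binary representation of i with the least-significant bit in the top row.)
Syndrome s = H · r^T (mod 2), r = 0010110101111101010000101100100:
  s[0] = (1010101010101010101010101010101)·(0010110101111101010000101100100) mod 2 = 0+0+1+0+1+0+0+0+0+0+1+0+1+0+0+0+0+0+0+0+0+0+1+0+1+0+0+0+1+0+0 mod 2 = 1
  s[1] = (0110011001100110011001100110011)·(0010110101111101010000101100100) mod 2 = 0+0+1+0+0+1+0+0+0+1+1+0+0+1+0+0+0+1+0+0+0+0+1+0+0+1+0+0+0+0+0 mod 2 = 0
  s[2] = (0001111000011110000111100001111)·(0010110101111101010000101100100) mod 2 = 0+0+0+0+1+1+0+0+0+0+0+1+1+1+0+0+0+0+0+0+0+0+1+0+0+0+0+0+1+0+0 mod 2 = 1
  s[3] = (0000000111111110000000011111111)·(0010110101111101010000101100100) mod 2 = 0+0+0+0+0+0+0+1+0+1+1+1+1+1+0+0+0+0+0+0+0+0+0+0+1+1+0+0+1+0+0 mod 2 = 1
  s[4] = (0000000000000001111111111111111)·(0010110101111101010000101100100) mod 2 = 0+0+0+0+0+0+0+0+0+0+0+0+0+0+0+1+0+1+0+0+0+0+1+0+1+1+0+0+1+0+0 mod 2 = 0
Syndrome = 10110
Column 13 of H equals this syndrome → error at bit 13 (1-indexed).
Flip bit 13: 0010110101111101010000101100100 → 0010110101110101010000101100100
Extract data bits at positions {3,5,6,7,9,10,11,12,13,14,15,17,18,19,20,21,22,23,24,25,26,27,28,29,30,31}: 11100111010010000101100100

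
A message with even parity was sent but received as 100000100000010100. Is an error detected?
Sum of received bits: 1+0+0+0+0+0+1+0+0+0+0+0+0+1+0+1+0+0 = 4; 4 mod 2 = 0. Result is 0 → no error detected.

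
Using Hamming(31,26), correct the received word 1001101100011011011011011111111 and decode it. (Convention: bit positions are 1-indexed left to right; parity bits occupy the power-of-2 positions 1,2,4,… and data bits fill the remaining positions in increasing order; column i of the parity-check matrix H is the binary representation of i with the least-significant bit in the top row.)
Syndrome s = H · r^T (mod 2), r = 1001101100011011011011011111111:
  s[0] = (1010101010101010101010101010101)·(1001101100011011011011011111111) mod 2 = 1+0+0+0+1+0+1+0+0+0+0+0+1+0+1+0+0+0+1+0+1+0+0+0+1+0+1+0+1+0+1 mod 2 = 1
  s[1] = (0110011001100110011001100110011)·(1001101100011011011011011111111) mod 2 = 0+0+0+0+0+0+1+0+0+0+0+0+0+0+1+0+0+1+1+0+0+1+0+0+0+1+1+0+0+1+1 mod 2 = 1
  s[2] = (0001111000011110000111100001111)·(1001101100011011011011011111111) mod 2 = 0+0+0+1+1+0+1+0+0+0+0+1+1+0+1+0+0+0+0+0+1+1+0+0+0+0+0+1+1+1+1 mod 2 = 0
  s[3] = (0000000111111110000000011111111)·(1001101100011011011011011111111) mod 2 = 0+0+0+0+0+0+0+1+0+0+0+1+1+0+1+0+0+0+0+0+0+0+0+1+1+1+1+1+1+1+1 mod 2 = 0
  s[4] = (0000000000000001111111111111111)·(1001101100011011011011011111111) mod 2 = 0+0+0+0+0+0+0+0+0+0+0+0+0+0+0+1+0+1+1+0+1+1+0+1+1+1+1+1+1+1+1 mod 2 = 1
Syndrome = 11001
Column 19 of H equals this syndrome → error at bit 19 (1-indexed).
Flip bit 19: 1001101100011011011011011111111 → 1001101100011011010011011111111
Extract data bits at positions {3,5,6,7,9,10,11,12,13,14,15,17,18,19,20,21,22,23,24,25,26,27,28,29,30,31}: 01010001101010011011111111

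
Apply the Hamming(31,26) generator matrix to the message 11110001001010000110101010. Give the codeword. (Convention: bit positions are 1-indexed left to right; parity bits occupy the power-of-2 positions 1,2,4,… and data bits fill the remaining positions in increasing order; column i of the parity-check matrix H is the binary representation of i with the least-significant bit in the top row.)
Codeword c = d · G (mod 2), d = 11110001001010000110101010:
  c[0] = d·G[:,0] = (11110001001010000110101010)·(11011010101101010101010101) mod 2 = 1+1+0+1+0+0+0+0+0+0+1+0+0+0+0+0+0+1+0+0+0+0+0+0+0+0 mod 2 = 1
  c[1] = d·G[:,1] = (11110001001010000110101010)·(10110110011011001100110011) mod 2 = 1+0+1+1+0+0+0+0+0+0+1+0+1+0+0+0+0+1+0+0+1+0+0+0+1+0 mod 2 = 0
  c[2] = d·G[:,2] = (11110001001010000110101010)·(10000000000000000000000000) mod 2 = 1+0+0+0+0+0+0+0+0+0+0+0+0+0+0+0+0+0+0+0+0+0+0+0+0+0 mod 2 = 1
  c[3] = d·G[:,3] = (11110001001010000110101010)·(01110001111000111100001111) mod 2 = 0+1+1+1+0+0+0+1+0+0+1+0+0+0+0+0+0+1+0+0+0+0+1+0+1+0 mod 2 = 0
  c[4] = d·G[:,4] = (11110001001010000110101010)·(01000000000000000000000000) mod 2 = 0+1+0+0+0+0+0+0+0+0+0+0+0+0+0+0+0+0+0+0+0+0+0+0+0+0 mod 2 = 1
  c[5] = d·G[:,5] = (11110001001010000110101010)·(00100000000000000000000000) mod 2 = 0+0+1+0+0+0+0+0+0+0+0+0+0+0+0+0+0+0+0+0+0+0+0+0+0+0 mod 2 = 1
  c[6] = d·G[:,6] = (11110001001010000110101010)·(00010000000000000000000000) mod 2 = 0+0+0+1+0+0+0+0+0+0+0+0+0+0+0+0+0+0+0+0+0+0+0+0+0+0 mod 2 = 1
  c[7] = d·G[:,7] = (11110001001010000110101010)·(00001111111000000011111111) mod 2 = 0+0+0+0+0+0+0+1+0+0+1+0+0+0+0+0+0+0+1+0+1+0+1+0+1+0 mod 2 = 0
  c[8] = d·G[:,8] = (11110001001010000110101010)·(00001000000000000000000000) mod 2 = 0+0+0+0+0+0+0+0+0+0+0+0+0+0+0+0+0+0+0+0+0+0+0+0+0+0 mod 2 = 0
  c[9] = d·G[:,9] = (11110001001010000110101010)·(00000100000000000000000000) mod 2 = 0+0+0+0+0+0+0+0+0+0+0+0+0+0+0+0+0+0+0+0+0+0+0+0+0+0 mod 2 = 0
  c[10] = d·G[:,10] = (11110001001010000110101010)·(00000010000000000000000000) mod 2 = 0+0+0+0+0+0+0+0+0+0+0+0+0+0+0+0+0+0+0+0+0+0+0+0+0+0 mod 2 = 0
  c[11] = d·G[:,11] = (11110001001010000110101010)·(00000001000000000000000000) mod 2 = 0+0+0+0+0+0+0+1+0+0+0+0+0+0+0+0+0+0+0+0+0+0+0+0+0+0 mod 2 = 1
  c[12] = d·G[:,12] = (11110001001010000110101010)·(00000000100000000000000000) mod 2 = 0+0+0+0+0+0+0+0+0+0+0+0+0+0+0+0+0+0+0+0+0+0+0+0+0+0 mod 2 = 0
  c[13] = d·G[:,13] = (11110001001010000110101010)·(00000000010000000000000000) mod 2 = 0+0+0+0+0+0+0+0+0+0+0+0+0+0+0+0+0+0+0+0+0+0+0+0+0+0 mod 2 = 0
  c[14] = d·G[:,14] = (11110001001010000110101010)·(00000000001000000000000000) mod 2 = 0+0+0+0+0+0+0+0+0+0+1+0+0+0+0+0+0+0+0+0+0+0+0+0+0+0 mod 2 = 1
  c[15] = d·G[:,15] = (11110001001010000110101010)·(00000000000111111111111111) mod 2 = 0+0+0+0+0+0+0+0+0+0+0+0+1+0+0+0+0+1+1+0+1+0+1+0+1+0 mod 2 = 0
  c[16] = d·G[:,16] = (11110001001010000110101010)·(00000000000100000000000000) mod 2 = 0+0+0+0+0+0+0+0+0+0+0+0+0+0+0+0+0+0+0+0+0+0+0+0+0+0 mod 2 = 0
  c[17] = d·G[:,17] = (11110001001010000110101010)·(00000000000010000000000000) mod 2 = 0+0+0+0+0+0+0+0+0+0+0+0+1+0+0+0+0+0+0+0+0+0+0+0+0+0 mod 2 = 1
  c[18] = d·G[:,18] = (11110001001010000110101010)·(00000000000001000000000000) mod 2 = 0+0+0+0+0+0+0+0+0+0+0+0+0+0+0+0+0+0+0+0+0+0+0+0+0+0 mod 2 = 0
  c[19] = d·G[:,19] = (11110001001010000110101010)·(00000000000000100000000000) mod 2 = 0+0+0+0+0+0+0+0+0+0+0+0+0+0+0+0+0+0+0+0+0+0+0+0+0+0 mod 2 = 0
  c[20] = d·G[:,20] = (11110001001010000110101010)·(00000000000000010000000000) mod 2 = 0+0+0+0+0+0+0+0+0+0+0+0+0+0+0+0+0+0+0+0+0+0+0+0+0+0 mod 2 = 0
  c[21] = d·G[:,21] = (11110001001010000110101010)·(00000000000000001000000000) mod 2 = 0+0+0+0+0+0+0+0+0+0+0+0+0+0+0+0+0+0+0+0+0+0+0+0+0+0 mod 2 = 0
  c[22] = d·G[:,22] = (11110001001010000110101010)·(00000000000000000100000000) mod 2 = 0+0+0+0+0+0+0+0+0+0+0+0+0+0+0+0+0+1+0+0+0+0+0+0+0+0 mod 2 = 1
  c[23] = d·G[:,23] = (11110001001010000110101010)·(00000000000000000010000000) mod 2 = 0+0+0+0+0+0+0+0+0+0+0+0+0+0+0+0+0+0+1+0+0+0+0+0+0+0 mod 2 = 1
  c[24] = d·G[:,24] = (11110001001010000110101010)·(00000000000000000001000000) mod 2 = 0+0+0+0+0+0+0+0+0+0+0+0+0+0+0+0+0+0+0+0+0+0+0+0+0+0 mod 2 = 0
  c[25] = d·G[:,25] = (11110001001010000110101010)·(00000000000000000000100000) mod 2 = 0+0+0+0+0+0+0+0+0+0+0+0+0+0+0+0+0+0+0+0+1+0+0+0+0+0 mod 2 = 1
  c[26] = d·G[:,26] = (11110001001010000110101010)·(00000000000000000000010000) mod 2 = 0+0+0+0+0+0+0+0+0+0+0+0+0+0+0+0+0+0+0+0+0+0+0+0+0+0 mod 2 = 0
  c[27] = d·G[:,27] = (11110001001010000110101010)·(00000000000000000000001000) mod 2 = 0+0+0+0+0+0+0+0+0+0+0+0+0+0+0+0+0+0+0+0+0+0+1+0+0+0 mod 2 = 1
  c[28] = d·G[:,28] = (11110001001010000110101010)·(00000000000000000000000100) mod 2 = 0+0+0+0+0+0+0+0+0+0+0+0+0+0+0+0+0+0+0+0+0+0+0+0+0+0 mod 2 = 0
  c[29] = d·G[:,29] = (11110001001010000110101010)·(00000000000000000000000010) mod 2 = 0+0+0+0+0+0+0+0+0+0+0+0+0+0+0+0+0+0+0+0+0+0+0+0+1+0 mod 2 = 1
  c[30] = d·G[:,30] = (11110001001010000110101010)·(00000000000000000000000001) mod 2 = 0+0+0+0+0+0+0+0+0+0+0+0+0+0+0+0+0+0+0+0+0+0+0+0+0+0 mod 2 = 0
Codeword = 1010111000010010010000110101010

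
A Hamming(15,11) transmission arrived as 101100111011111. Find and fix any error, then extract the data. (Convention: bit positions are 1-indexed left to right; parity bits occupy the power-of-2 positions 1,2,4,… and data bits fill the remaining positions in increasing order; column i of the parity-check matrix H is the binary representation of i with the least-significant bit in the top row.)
Syndrome s = H · r^T (mod 2), r = 101100111011111:
  s[0] = (101010101010101)·(101100111011111) mod 2 = 1+0+1+0+0+0+1+0+1+0+1+0+1+0+1 mod 2 = 1
  s[1] = (011001100110011)·(101100111011111) mod 2 = 0+0+1+0+0+0+1+0+0+0+1+0+0+1+1 mod 2 = 1
  s[2] = (000111100001111)·(101100111011111) mod 2 = 0+0+0+1+0+0+1+0+0+0+0+1+1+1+1 mod 2 = 0
  s[3] = (000000011111111)·(101100111011111) mod 2 = 0+0+0+0+0+0+0+1+1+0+1+1+1+1+1 mod 2 = 1
Syndrome = 1101
Column 11 of H equals this syndrome → error at bit 11 (1-indexed).
Flip bit 11: 101100111011111 → 101100111001111
Extract data bits at positions {3,5,6,7,9,10,11,12,13,14,15}: 10011001111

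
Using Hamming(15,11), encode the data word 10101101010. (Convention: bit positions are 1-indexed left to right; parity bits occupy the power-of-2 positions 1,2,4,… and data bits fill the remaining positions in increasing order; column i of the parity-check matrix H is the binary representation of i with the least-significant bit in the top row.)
Codeword c = d · G (mod 2), d = 10101101010:
  c[0] = d·G[:,0] = (10101101010)·(11011010101) mod 2 = 1+0+0+0+1+0+0+0+0+0+0 mod 2 = 0
  c[1] = d·G[:,1] = (10101101010)·(10110110011) mod 2 = 1+0+1+0+0+1+0+0+0+1+0 mod 2 = 0
  c[2] = d·G[:,2] = (10101101010)·(10000000000) mod 2 = 1+0+0+0+0+0+0+0+0+0+0 mod 2 = 1
  c[3] = d·G[:,3] = (10101101010)·(01110001111) mod 2 = 0+0+1+0+0+0+0+1+0+1+0 mod 2 = 1
  c[4] = d·G[:,4] = (10101101010)·(01000000000) mod 2 = 0+0+0+0+0+0+0+0+0+0+0 mod 2 = 0
  c[5] = d·G[:,5] = (10101101010)·(00100000000) mod 2 = 0+0+1+0+0+0+0+0+0+0+0 mod 2 = 1
  c[6] = d·G[:,6] = (10101101010)·(00010000000) mod 2 = 0+0+0+0+0+0+0+0+0+0+0 mod 2 = 0
  c[7] = d·G[:,7] = (10101101010)·(00001111111) mod 2 = 0+0+0+0+1+1+0+1+0+1+0 mod 2 = 0
  c[8] = d·G[:,8] = (10101101010)·(00001000000) mod 2 = 0+0+0+0+1+0+0+0+0+0+0 mod 2 = 1
  c[9] = d·G[:,9] = (10101101010)·(00000100000) mod 2 = 0+0+0+0+0+1+0+0+0+0+0 mod 2 = 1
  c[10] = d·G[:,10] = (10101101010)·(00000010000) mod 2 = 0+0+0+0+0+0+0+0+0+0+0 mod 2 = 0
  c[11] = d·G[:,11] = (10101101010)·(00000001000) mod 2 = 0+0+0+0+0+0+0+1+0+0+0 mod 2 = 1
  c[12] = d·G[:,12] = (10101101010)·(00000000100) mod 2 = 0+0+0+0+0+0+0+0+0+0+0 mod 2 = 0
  c[13] = d·G[:,13] = (10101101010)·(00000000010) mod 2 = 0+0+0+0+0+0+0+0+0+1+0 mod 2 = 1
  c[14] = d·G[:,14] = (10101101010)·(00000000001) mod 2 = 0+0+0+0+0+0+0+0+0+0+0 mod 2 = 0
Codeword = 001101001101010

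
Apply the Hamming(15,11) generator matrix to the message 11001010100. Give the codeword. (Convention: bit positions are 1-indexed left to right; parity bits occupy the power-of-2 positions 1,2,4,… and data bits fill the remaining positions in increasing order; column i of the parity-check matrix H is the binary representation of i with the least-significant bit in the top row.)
Codeword c = d · G (mod 2), d = 11001010100:
  c[0] = d·G[:,0] = (11001010100)·(11011010101) mod 2 = 1+1+0+0+1+0+1+0+1+0+0 mod 2 = 1
  c[1] = d·G[:,1] = (11001010100)·(10110110011) mod 2 = 1+0+0+0+0+0+1+0+0+0+0 mod 2 = 0
  c[2] = d·G[:,2] = (11001010100)·(10000000000) mod 2 = 1+0+0+0+0+0+0+0+0+0+0 mod 2 = 1
  c[3] = d·G[:,3] = (11001010100)·(01110001111) mod 2 = 0+1+0+0+0+0+0+0+1+0+0 mod 2 = 0
  c[4] = d·G[:,4] = (11001010100)·(01000000000) mod 2 = 0+1+0+0+0+0+0+0+0+0+0 mod 2 = 1
  c[5] = d·G[:,5] = (11001010100)·(00100000000) mod 2 = 0+0+0+0+0+0+0+0+0+0+0 mod 2 = 0
  c[6] = d·G[:,6] = (11001010100)·(00010000000) mod 2 = 0+0+0+0+0+0+0+0+0+0+0 mod 2 = 0
  c[7] = d·G[:,7] = (11001010100)·(00001111111) mod 2 = 0+0+0+0+1+0+1+0+1+0+0 mod 2 = 1
  c[8] = d·G[:,8] = (11001010100)·(00001000000) mod 2 = 0+0+0+0+1+0+0+0+0+0+0 mod 2 = 1
  c[9] = d·G[:,9] = (11001010100)·(00000100000) mod 2 = 0+0+0+0+0+0+0+0+0+0+0 mod 2 = 0
  c[10] = d·G[:,10] = (11001010100)·(00000010000) mod 2 = 0+0+0+0+0+0+1+0+0+0+0 mod 2 = 1
  c[11] = d·G[:,11] = (11001010100)·(00000001000) mod 2 = 0+0+0+0+0+0+0+0+0+0+0 mod 2 = 0
  c[12] = d·G[:,12] = (11001010100)·(00000000100) mod 2 = 0+0+0+0+0+0+0+0+1+0+0 mod 2 = 1
  c[13] = d·G[:,13] = (11001010100)·(00000000010) mod 2 = 0+0+0+0+0+0+0+0+0+0+0 mod 2 = 0
  c[14] = d·G[:,14] = (11001010100)·(00000000001) mod 2 = 0+0+0+0+0+0+0+0+0+0+0 mod 2 = 0
Codeword = 101010011010100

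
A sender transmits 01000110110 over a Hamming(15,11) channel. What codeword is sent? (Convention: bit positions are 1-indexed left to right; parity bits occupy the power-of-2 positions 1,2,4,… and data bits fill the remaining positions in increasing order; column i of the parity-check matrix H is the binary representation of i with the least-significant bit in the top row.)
Codeword c = d · G (mod 2), d = 01000110110:
  c[0] = d·G[:,0] = (01000110110)·(11011010101) mod 2 = 0+1+0+0+0+0+1+0+1+0+0 mod 2 = 1
  c[1] = d·G[:,1] = (01000110110)·(10110110011) mod 2 = 0+0+0+0+0+1+1+0+0+1+0 mod 2 = 1
  c[2] = d·G[:,2] = (01000110110)·(10000000000) mod 2 = 0+0+0+0+0+0+0+0+0+0+0 mod 2 = 0
  c[3] = d·G[:,3] = (01000110110)·(01110001111) mod 2 = 0+1+0+0+0+0+0+0+1+1+0 mod 2 = 1
  c[4] = d·G[:,4] = (01000110110)·(01000000000) mod 2 = 0+1+0+0+0+0+0+0+0+0+0 mod 2 = 1
  c[5] = d·G[:,5] = (01000110110)·(00100000000) mod 2 = 0+0+0+0+0+0+0+0+0+0+0 mod 2 = 0
  c[6] = d·G[:,6] = (01000110110)·(00010000000) mod 2 = 0+0+0+0+0+0+0+0+0+0+0 mod 2 = 0
  c[7] = d·G[:,7] = (01000110110)·(00001111111) mod 2 = 0+0+0+0+0+1+1+0+1+1+0 mod 2 = 0
  c[8] = d·G[:,8] = (01000110110)·(00001000000) mod 2 = 0+0+0+0+0+0+0+0+0+0+0 mod 2 = 0
  c[9] = d·G[:,9] = (01000110110)·(00000100000) mod 2 = 0+0+0+0+0+1+0+0+0+0+0 mod 2 = 1
  c[10] = d·G[:,10] = (01000110110)·(00000010000) mod 2 = 0+0+0+0+0+0+1+0+0+0+0 mod 2 = 1
  c[11] = d·G[:,11] = (01000110110)·(00000001000) mod 2 = 0+0+0+0+0+0+0+0+0+0+0 mod 2 = 0
  c[12] = d·G[:,12] = (01000110110)·(00000000100) mod 2 = 0+0+0+0+0+0+0+0+1+0+0 mod 2 = 1
  c[13] = d·G[:,13] = (01000110110)·(00000000010) mod 2 = 0+0+0+0+0+0+0+0+0+1+0 mod 2 = 1
  c[14] = d·G[:,14] = (01000110110)·(00000000001) mod 2 = 0+0+0+0+0+0+0+0+0+0+0 mod 2 = 0
Codeword = 110110000110110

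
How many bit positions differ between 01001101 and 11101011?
XOR = 10100110, count of 1s = 4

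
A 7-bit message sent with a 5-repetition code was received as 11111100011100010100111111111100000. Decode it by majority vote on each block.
Split into 5-bit blocks and majority-vote each:
  block 1 = 11111: 5 ones, 0 zeros → 1
  block 2 = 10001: 2 ones, 3 zeros → 0
  block 3 = 11000: 2 ones, 3 zeros → 0
  block 4 = 10100: 2 ones, 3 zeros → 0
  block 5 = 11111: 5 ones, 0 zeros → 1
  block 6 = 11111: 5 ones, 0 zeros → 1
  block 7 = 00000: 0 ones, 5 zeros → 0
Decoded = 1000110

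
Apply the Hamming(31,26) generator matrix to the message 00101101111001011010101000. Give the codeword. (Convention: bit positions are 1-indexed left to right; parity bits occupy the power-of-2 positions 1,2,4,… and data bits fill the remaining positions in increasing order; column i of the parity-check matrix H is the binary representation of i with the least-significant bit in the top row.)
Codeword c = d · G (mod 2), d = 00101101111001011010101000:
  c[0] = d·G[:,0] = (00101101111001011010101000)·(11011010101101010101010101) mod 2 = 0+0+0+0+1+0+0+0+1+0+1+0+0+1+0+1+0+0+0+0+0+0+0+0+0+0 mod 2 = 1
  c[1] = d·G[:,1] = (00101101111001011010101000)·(10110110011011001100110011) mod 2 = 0+0+1+0+0+1+0+0+0+1+1+0+0+1+0+0+1+0+0+0+1+0+0+0+0+0 mod 2 = 1
  c[2] = d·G[:,2] = (00101101111001011010101000)·(10000000000000000000000000) mod 2 = 0+0+0+0+0+0+0+0+0+0+0+0+0+0+0+0+0+0+0+0+0+0+0+0+0+0 mod 2 = 0
  c[3] = d·G[:,3] = (00101101111001011010101000)·(01110001111000111100001111) mod 2 = 0+0+1+0+0+0+0+1+1+1+1+0+0+0+0+1+1+0+0+0+0+0+1+0+0+0 mod 2 = 0
  c[4] = d·G[:,4] = (00101101111001011010101000)·(01000000000000000000000000) mod 2 = 0+0+0+0+0+0+0+0+0+0+0+0+0+0+0+0+0+0+0+0+0+0+0+0+0+0 mod 2 = 0
  c[5] = d·G[:,5] = (00101101111001011010101000)·(00100000000000000000000000) mod 2 = 0+0+1+0+0+0+0+0+0+0+0+0+0+0+0+0+0+0+0+0+0+0+0+0+0+0 mod 2 = 1
  c[6] = d·G[:,6] = (00101101111001011010101000)·(00010000000000000000000000) mod 2 = 0+0+0+0+0+0+0+0+0+0+0+0+0+0+0+0+0+0+0+0+0+0+0+0+0+0 mod 2 = 0
  c[7] = d·G[:,7] = (00101101111001011010101000)·(00001111111000000011111111) mod 2 = 0+0+0+0+1+1+0+1+1+1+1+0+0+0+0+0+0+0+1+0+1+0+1+0+0+0 mod 2 = 1
  c[8] = d·G[:,8] = (00101101111001011010101000)·(00001000000000000000000000) mod 2 = 0+0+0+0+1+0+0+0+0+0+0+0+0+0+0+0+0+0+0+0+0+0+0+0+0+0 mod 2 = 1
  c[9] = d·G[:,9] = (00101101111001011010101000)·(00000100000000000000000000) mod 2 = 0+0+0+0+0+1+0+0+0+0+0+0+0+0+0+0+0+0+0+0+0+0+0+0+0+0 mod 2 = 1
  c[10] = d·G[:,10] = (00101101111001011010101000)·(00000010000000000000000000) mod 2 = 0+0+0+0+0+0+0+0+0+0+0+0+0+0+0+0+0+0+0+0+0+0+0+0+0+0 mod 2 = 0
  c[11] = d·G[:,11] = (00101101111001011010101000)·(00000001000000000000000000) mod 2 = 0+0+0+0+0+0+0+1+0+0+0+0+0+0+0+0+0+0+0+0+0+0+0+0+0+0 mod 2 = 1
  c[12] = d·G[:,12] = (00101101111001011010101000)·(00000000100000000000000000) mod 2 = 0+0+0+0+0+0+0+0+1+0+0+0+0+0+0+0+0+0+0+0+0+0+0+0+0+0 mod 2 = 1
  c[13] = d·G[:,13] = (00101101111001011010101000)·(00000000010000000000000000) mod 2 = 0+0+0+0+0+0+0+0+0+1+0+0+0+0+0+0+0+0+0+0+0+0+0+0+0+0 mod 2 = 1
  c[14] = d·G[:,14] = (00101101111001011010101000)·(00000000001000000000000000) mod 2 = 0+0+0+0+0+0+0+0+0+0+1+0+0+0+0+0+0+0+0+0+0+0+0+0+0+0 mod 2 = 1
  c[15] = d·G[:,15] = (00101101111001011010101000)·(00000000000111111111111111) mod 2 = 0+0+0+0+0+0+0+0+0+0+0+0+0+1+0+1+1+0+1+0+1+0+1+0+0+0 mod 2 = 0
  c[16] = d·G[:,16] = (00101101111001011010101000)·(00000000000100000000000000) mod 2 = 0+0+0+0+0+0+0+0+0+0+0+0+0+0+0+0+0+0+0+0+0+0+0+0+0+0 mod 2 = 0
  c[17] = d·G[:,17] = (00101101111001011010101000)·(00000000000010000000000000) mod 2 = 0+0+0+0+0+0+0+0+0+0+0+0+0+0+0+0+0+0+0+0+0+0+0+0+0+0 mod 2 = 0
  c[18] = d·G[:,18] = (00101101111001011010101000)·(00000000000001000000000000) mod 2 = 0+0+0+0+0+0+0+0+0+0+0+0+0+1+0+0+0+0+0+0+0+0+0+0+0+0 mod 2 = 1
  c[19] = d·G[:,19] = (00101101111001011010101000)·(00000000000000100000000000) mod 2 = 0+0+0+0+0+0+0+0+0+0+0+0+0+0+0+0+0+0+0+0+0+0+0+0+0+0 mod 2 = 0
  c[20] = d·G[:,20] = (00101101111001011010101000)·(00000000000000010000000000) mod 2 = 0+0+0+0+0+0+0+0+0+0+0+0+0+0+0+1+0+0+0+0+0+0+0+0+0+0 mod 2 = 1
  c[21] = d·G[:,21] = (00101101111001011010101000)·(00000000000000001000000000) mod 2 = 0+0+0+0+0+0+0+0+0+0+0+0+0+0+0+0+1+0+0+0+0+0+0+0+0+0 mod 2 = 1
  c[22] = d·G[:,22] = (00101101111001011010101000)·(00000000000000000100000000) mod 2 = 0+0+0+0+0+0+0+0+0+0+0+0+0+0+0+0+0+0+0+0+0+0+0+0+0+0 mod 2 = 0
  c[23] = d·G[:,23] = (00101101111001011010101000)·(00000000000000000010000000) mod 2 = 0+0+0+0+0+0+0+0+0+0+0+0+0+0+0+0+0+0+1+0+0+0+0+0+0+0 mod 2 = 1
  c[24] = d·G[:,24] = (00101101111001011010101000)·(00000000000000000001000000) mod 2 = 0+0+0+0+0+0+0+0+0+0+0+0+0+0+0+0+0+0+0+0+0+0+0+0+0+0 mod 2 = 0
  c[25] = d·G[:,25] = (00101101111001011010101000)·(00000000000000000000100000) mod 2 = 0+0+0+0+0+0+0+0+0+0+0+0+0+0+0+0+0+0+0+0+1+0+0+0+0+0 mod 2 = 1
  c[26] = d·G[:,26] = (00101101111001011010101000)·(00000000000000000000010000) mod 2 = 0+0+0+0+0+0+0+0+0+0+0+0+0+0+0+0+0+0+0+0+0+0+0+0+0+0 mod 2 = 0
  c[27] = d·G[:,27] = (00101101111001011010101000)·(00000000000000000000001000) mod 2 = 0+0+0+0+0+0+0+0+0+0+0+0+0+0+0+0+0+0+0+0+0+0+1+0+0+0 mod 2 = 1
  c[28] = d·G[:,28] = (00101101111001011010101000)·(00000000000000000000000100) mod 2 = 0+0+0+0+0+0+0+0+0+0+0+0+0+0+0+0+0+0+0+0+0+0+0+0+0+0 mod 2 = 0
  c[29] = d·G[:,29] = (00101101111001011010101000)·(00000000000000000000000010) mod 2 = 0+0+0+0+0+0+0+0+0+0+0+0+0+0+0+0+0+0+0+0+0+0+0+0+0+0 mod 2 = 0
  c[30] = d·G[:,30] = (00101101111001011010101000)·(00000000000000000000000001) mod 2 = 0+0+0+0+0+0+0+0+0+0+0+0+0+0+0+0+0+0+0+0+0+0+0+0+0+0 mod 2 = 0
Codeword = 1100010111011110001011010101000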